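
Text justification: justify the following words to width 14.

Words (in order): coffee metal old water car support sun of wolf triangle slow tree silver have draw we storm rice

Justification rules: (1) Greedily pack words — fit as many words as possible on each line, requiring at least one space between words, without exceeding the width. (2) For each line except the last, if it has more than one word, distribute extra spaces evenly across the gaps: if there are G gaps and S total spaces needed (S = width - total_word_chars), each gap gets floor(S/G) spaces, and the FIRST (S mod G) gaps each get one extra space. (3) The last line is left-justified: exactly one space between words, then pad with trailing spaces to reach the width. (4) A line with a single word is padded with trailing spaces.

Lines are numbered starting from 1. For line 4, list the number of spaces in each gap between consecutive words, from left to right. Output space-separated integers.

Line 1: ['coffee', 'metal'] (min_width=12, slack=2)
Line 2: ['old', 'water', 'car'] (min_width=13, slack=1)
Line 3: ['support', 'sun', 'of'] (min_width=14, slack=0)
Line 4: ['wolf', 'triangle'] (min_width=13, slack=1)
Line 5: ['slow', 'tree'] (min_width=9, slack=5)
Line 6: ['silver', 'have'] (min_width=11, slack=3)
Line 7: ['draw', 'we', 'storm'] (min_width=13, slack=1)
Line 8: ['rice'] (min_width=4, slack=10)

Answer: 2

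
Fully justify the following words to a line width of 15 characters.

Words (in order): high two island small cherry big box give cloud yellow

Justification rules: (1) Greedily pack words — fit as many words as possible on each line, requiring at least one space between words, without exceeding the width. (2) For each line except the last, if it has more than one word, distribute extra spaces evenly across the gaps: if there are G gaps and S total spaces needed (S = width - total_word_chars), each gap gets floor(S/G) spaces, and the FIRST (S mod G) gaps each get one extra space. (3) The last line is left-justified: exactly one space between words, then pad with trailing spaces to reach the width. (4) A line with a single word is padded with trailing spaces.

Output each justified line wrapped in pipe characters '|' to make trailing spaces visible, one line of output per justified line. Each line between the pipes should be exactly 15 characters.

Answer: |high two island|
|small    cherry|
|big   box  give|
|cloud yellow   |

Derivation:
Line 1: ['high', 'two', 'island'] (min_width=15, slack=0)
Line 2: ['small', 'cherry'] (min_width=12, slack=3)
Line 3: ['big', 'box', 'give'] (min_width=12, slack=3)
Line 4: ['cloud', 'yellow'] (min_width=12, slack=3)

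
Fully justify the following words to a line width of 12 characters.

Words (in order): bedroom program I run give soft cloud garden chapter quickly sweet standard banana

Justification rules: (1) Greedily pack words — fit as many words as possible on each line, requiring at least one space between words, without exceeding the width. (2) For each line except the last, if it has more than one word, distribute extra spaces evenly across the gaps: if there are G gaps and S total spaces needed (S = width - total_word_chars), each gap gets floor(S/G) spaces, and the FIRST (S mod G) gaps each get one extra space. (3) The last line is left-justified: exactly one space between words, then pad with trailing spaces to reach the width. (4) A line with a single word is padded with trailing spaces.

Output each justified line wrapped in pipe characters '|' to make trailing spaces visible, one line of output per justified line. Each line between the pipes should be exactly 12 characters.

Line 1: ['bedroom'] (min_width=7, slack=5)
Line 2: ['program', 'I'] (min_width=9, slack=3)
Line 3: ['run', 'give'] (min_width=8, slack=4)
Line 4: ['soft', 'cloud'] (min_width=10, slack=2)
Line 5: ['garden'] (min_width=6, slack=6)
Line 6: ['chapter'] (min_width=7, slack=5)
Line 7: ['quickly'] (min_width=7, slack=5)
Line 8: ['sweet'] (min_width=5, slack=7)
Line 9: ['standard'] (min_width=8, slack=4)
Line 10: ['banana'] (min_width=6, slack=6)

Answer: |bedroom     |
|program    I|
|run     give|
|soft   cloud|
|garden      |
|chapter     |
|quickly     |
|sweet       |
|standard    |
|banana      |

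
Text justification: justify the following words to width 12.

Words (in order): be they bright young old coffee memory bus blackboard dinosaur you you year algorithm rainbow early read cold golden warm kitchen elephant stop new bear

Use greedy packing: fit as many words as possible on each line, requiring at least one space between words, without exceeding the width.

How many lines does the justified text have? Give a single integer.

Line 1: ['be', 'they'] (min_width=7, slack=5)
Line 2: ['bright', 'young'] (min_width=12, slack=0)
Line 3: ['old', 'coffee'] (min_width=10, slack=2)
Line 4: ['memory', 'bus'] (min_width=10, slack=2)
Line 5: ['blackboard'] (min_width=10, slack=2)
Line 6: ['dinosaur', 'you'] (min_width=12, slack=0)
Line 7: ['you', 'year'] (min_width=8, slack=4)
Line 8: ['algorithm'] (min_width=9, slack=3)
Line 9: ['rainbow'] (min_width=7, slack=5)
Line 10: ['early', 'read'] (min_width=10, slack=2)
Line 11: ['cold', 'golden'] (min_width=11, slack=1)
Line 12: ['warm', 'kitchen'] (min_width=12, slack=0)
Line 13: ['elephant'] (min_width=8, slack=4)
Line 14: ['stop', 'new'] (min_width=8, slack=4)
Line 15: ['bear'] (min_width=4, slack=8)
Total lines: 15

Answer: 15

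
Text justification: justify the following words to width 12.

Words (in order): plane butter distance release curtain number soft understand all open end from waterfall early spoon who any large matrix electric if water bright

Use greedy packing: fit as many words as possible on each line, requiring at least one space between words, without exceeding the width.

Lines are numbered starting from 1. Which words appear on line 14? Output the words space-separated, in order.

Line 1: ['plane', 'butter'] (min_width=12, slack=0)
Line 2: ['distance'] (min_width=8, slack=4)
Line 3: ['release'] (min_width=7, slack=5)
Line 4: ['curtain'] (min_width=7, slack=5)
Line 5: ['number', 'soft'] (min_width=11, slack=1)
Line 6: ['understand'] (min_width=10, slack=2)
Line 7: ['all', 'open', 'end'] (min_width=12, slack=0)
Line 8: ['from'] (min_width=4, slack=8)
Line 9: ['waterfall'] (min_width=9, slack=3)
Line 10: ['early', 'spoon'] (min_width=11, slack=1)
Line 11: ['who', 'any'] (min_width=7, slack=5)
Line 12: ['large', 'matrix'] (min_width=12, slack=0)
Line 13: ['electric', 'if'] (min_width=11, slack=1)
Line 14: ['water', 'bright'] (min_width=12, slack=0)

Answer: water bright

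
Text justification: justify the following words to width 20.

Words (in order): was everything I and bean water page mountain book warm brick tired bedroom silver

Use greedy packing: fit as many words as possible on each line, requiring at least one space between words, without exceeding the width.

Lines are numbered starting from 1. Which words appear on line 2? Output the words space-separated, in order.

Answer: bean water page

Derivation:
Line 1: ['was', 'everything', 'I', 'and'] (min_width=20, slack=0)
Line 2: ['bean', 'water', 'page'] (min_width=15, slack=5)
Line 3: ['mountain', 'book', 'warm'] (min_width=18, slack=2)
Line 4: ['brick', 'tired', 'bedroom'] (min_width=19, slack=1)
Line 5: ['silver'] (min_width=6, slack=14)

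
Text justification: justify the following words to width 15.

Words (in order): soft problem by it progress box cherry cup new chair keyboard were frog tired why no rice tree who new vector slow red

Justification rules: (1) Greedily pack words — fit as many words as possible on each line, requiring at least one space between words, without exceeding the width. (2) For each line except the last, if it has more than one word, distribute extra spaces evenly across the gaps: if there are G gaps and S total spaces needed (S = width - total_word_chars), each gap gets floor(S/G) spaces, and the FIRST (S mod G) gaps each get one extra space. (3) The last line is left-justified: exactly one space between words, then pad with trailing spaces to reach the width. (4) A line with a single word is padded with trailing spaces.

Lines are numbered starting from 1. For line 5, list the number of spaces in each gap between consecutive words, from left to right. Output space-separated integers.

Answer: 1 1

Derivation:
Line 1: ['soft', 'problem', 'by'] (min_width=15, slack=0)
Line 2: ['it', 'progress', 'box'] (min_width=15, slack=0)
Line 3: ['cherry', 'cup', 'new'] (min_width=14, slack=1)
Line 4: ['chair', 'keyboard'] (min_width=14, slack=1)
Line 5: ['were', 'frog', 'tired'] (min_width=15, slack=0)
Line 6: ['why', 'no', 'rice'] (min_width=11, slack=4)
Line 7: ['tree', 'who', 'new'] (min_width=12, slack=3)
Line 8: ['vector', 'slow', 'red'] (min_width=15, slack=0)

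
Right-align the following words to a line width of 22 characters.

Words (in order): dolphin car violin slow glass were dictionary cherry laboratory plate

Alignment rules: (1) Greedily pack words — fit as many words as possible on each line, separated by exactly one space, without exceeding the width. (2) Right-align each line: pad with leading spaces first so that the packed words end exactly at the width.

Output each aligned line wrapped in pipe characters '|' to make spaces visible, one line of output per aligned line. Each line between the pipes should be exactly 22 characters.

Line 1: ['dolphin', 'car', 'violin'] (min_width=18, slack=4)
Line 2: ['slow', 'glass', 'were'] (min_width=15, slack=7)
Line 3: ['dictionary', 'cherry'] (min_width=17, slack=5)
Line 4: ['laboratory', 'plate'] (min_width=16, slack=6)

Answer: |    dolphin car violin|
|       slow glass were|
|     dictionary cherry|
|      laboratory plate|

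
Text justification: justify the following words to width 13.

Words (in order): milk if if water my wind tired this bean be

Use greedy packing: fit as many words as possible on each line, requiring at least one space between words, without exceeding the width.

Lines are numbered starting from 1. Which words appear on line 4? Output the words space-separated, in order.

Line 1: ['milk', 'if', 'if'] (min_width=10, slack=3)
Line 2: ['water', 'my', 'wind'] (min_width=13, slack=0)
Line 3: ['tired', 'this'] (min_width=10, slack=3)
Line 4: ['bean', 'be'] (min_width=7, slack=6)

Answer: bean be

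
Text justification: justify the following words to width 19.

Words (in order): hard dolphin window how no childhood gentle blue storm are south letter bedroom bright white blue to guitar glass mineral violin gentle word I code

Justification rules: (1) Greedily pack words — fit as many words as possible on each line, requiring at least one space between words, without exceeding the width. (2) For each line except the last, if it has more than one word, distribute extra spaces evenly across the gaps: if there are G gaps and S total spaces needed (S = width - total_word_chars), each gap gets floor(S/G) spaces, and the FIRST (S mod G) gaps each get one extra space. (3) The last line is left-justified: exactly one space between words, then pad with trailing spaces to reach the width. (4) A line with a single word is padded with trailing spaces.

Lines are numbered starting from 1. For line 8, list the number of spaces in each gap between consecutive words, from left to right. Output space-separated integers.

Answer: 6

Derivation:
Line 1: ['hard', 'dolphin', 'window'] (min_width=19, slack=0)
Line 2: ['how', 'no', 'childhood'] (min_width=16, slack=3)
Line 3: ['gentle', 'blue', 'storm'] (min_width=17, slack=2)
Line 4: ['are', 'south', 'letter'] (min_width=16, slack=3)
Line 5: ['bedroom', 'bright'] (min_width=14, slack=5)
Line 6: ['white', 'blue', 'to'] (min_width=13, slack=6)
Line 7: ['guitar', 'glass'] (min_width=12, slack=7)
Line 8: ['mineral', 'violin'] (min_width=14, slack=5)
Line 9: ['gentle', 'word', 'I', 'code'] (min_width=18, slack=1)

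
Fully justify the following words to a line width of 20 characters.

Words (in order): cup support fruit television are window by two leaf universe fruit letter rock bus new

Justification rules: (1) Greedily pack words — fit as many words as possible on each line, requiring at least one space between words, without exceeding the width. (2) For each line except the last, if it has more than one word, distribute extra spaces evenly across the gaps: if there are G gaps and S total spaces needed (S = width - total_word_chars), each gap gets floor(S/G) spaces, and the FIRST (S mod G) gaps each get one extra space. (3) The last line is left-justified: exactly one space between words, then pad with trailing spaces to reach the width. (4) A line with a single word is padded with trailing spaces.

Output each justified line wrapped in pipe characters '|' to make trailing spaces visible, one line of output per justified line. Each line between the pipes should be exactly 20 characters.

Line 1: ['cup', 'support', 'fruit'] (min_width=17, slack=3)
Line 2: ['television', 'are'] (min_width=14, slack=6)
Line 3: ['window', 'by', 'two', 'leaf'] (min_width=18, slack=2)
Line 4: ['universe', 'fruit'] (min_width=14, slack=6)
Line 5: ['letter', 'rock', 'bus', 'new'] (min_width=19, slack=1)

Answer: |cup   support  fruit|
|television       are|
|window  by  two leaf|
|universe       fruit|
|letter rock bus new |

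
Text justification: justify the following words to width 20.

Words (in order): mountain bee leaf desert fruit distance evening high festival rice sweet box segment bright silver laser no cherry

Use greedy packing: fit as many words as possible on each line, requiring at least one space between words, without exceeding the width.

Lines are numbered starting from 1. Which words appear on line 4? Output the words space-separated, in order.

Answer: high festival rice

Derivation:
Line 1: ['mountain', 'bee', 'leaf'] (min_width=17, slack=3)
Line 2: ['desert', 'fruit'] (min_width=12, slack=8)
Line 3: ['distance', 'evening'] (min_width=16, slack=4)
Line 4: ['high', 'festival', 'rice'] (min_width=18, slack=2)
Line 5: ['sweet', 'box', 'segment'] (min_width=17, slack=3)
Line 6: ['bright', 'silver', 'laser'] (min_width=19, slack=1)
Line 7: ['no', 'cherry'] (min_width=9, slack=11)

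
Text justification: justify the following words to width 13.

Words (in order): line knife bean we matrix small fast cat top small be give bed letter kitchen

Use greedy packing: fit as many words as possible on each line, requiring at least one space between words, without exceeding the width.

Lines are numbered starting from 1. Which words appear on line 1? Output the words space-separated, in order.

Answer: line knife

Derivation:
Line 1: ['line', 'knife'] (min_width=10, slack=3)
Line 2: ['bean', 'we'] (min_width=7, slack=6)
Line 3: ['matrix', 'small'] (min_width=12, slack=1)
Line 4: ['fast', 'cat', 'top'] (min_width=12, slack=1)
Line 5: ['small', 'be', 'give'] (min_width=13, slack=0)
Line 6: ['bed', 'letter'] (min_width=10, slack=3)
Line 7: ['kitchen'] (min_width=7, slack=6)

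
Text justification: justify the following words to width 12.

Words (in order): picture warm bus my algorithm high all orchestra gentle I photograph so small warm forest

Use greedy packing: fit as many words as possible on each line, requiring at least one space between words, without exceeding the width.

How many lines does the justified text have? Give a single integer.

Line 1: ['picture', 'warm'] (min_width=12, slack=0)
Line 2: ['bus', 'my'] (min_width=6, slack=6)
Line 3: ['algorithm'] (min_width=9, slack=3)
Line 4: ['high', 'all'] (min_width=8, slack=4)
Line 5: ['orchestra'] (min_width=9, slack=3)
Line 6: ['gentle', 'I'] (min_width=8, slack=4)
Line 7: ['photograph'] (min_width=10, slack=2)
Line 8: ['so', 'small'] (min_width=8, slack=4)
Line 9: ['warm', 'forest'] (min_width=11, slack=1)
Total lines: 9

Answer: 9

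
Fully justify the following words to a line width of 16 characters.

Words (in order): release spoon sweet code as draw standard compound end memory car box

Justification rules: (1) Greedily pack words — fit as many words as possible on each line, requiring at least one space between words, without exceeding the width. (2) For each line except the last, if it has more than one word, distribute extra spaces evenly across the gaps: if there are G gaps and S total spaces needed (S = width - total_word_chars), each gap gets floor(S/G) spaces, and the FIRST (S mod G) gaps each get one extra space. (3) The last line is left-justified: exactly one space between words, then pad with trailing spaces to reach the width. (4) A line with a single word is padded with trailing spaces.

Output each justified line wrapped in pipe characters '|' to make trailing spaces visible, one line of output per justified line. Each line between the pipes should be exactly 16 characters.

Line 1: ['release', 'spoon'] (min_width=13, slack=3)
Line 2: ['sweet', 'code', 'as'] (min_width=13, slack=3)
Line 3: ['draw', 'standard'] (min_width=13, slack=3)
Line 4: ['compound', 'end'] (min_width=12, slack=4)
Line 5: ['memory', 'car', 'box'] (min_width=14, slack=2)

Answer: |release    spoon|
|sweet   code  as|
|draw    standard|
|compound     end|
|memory car box  |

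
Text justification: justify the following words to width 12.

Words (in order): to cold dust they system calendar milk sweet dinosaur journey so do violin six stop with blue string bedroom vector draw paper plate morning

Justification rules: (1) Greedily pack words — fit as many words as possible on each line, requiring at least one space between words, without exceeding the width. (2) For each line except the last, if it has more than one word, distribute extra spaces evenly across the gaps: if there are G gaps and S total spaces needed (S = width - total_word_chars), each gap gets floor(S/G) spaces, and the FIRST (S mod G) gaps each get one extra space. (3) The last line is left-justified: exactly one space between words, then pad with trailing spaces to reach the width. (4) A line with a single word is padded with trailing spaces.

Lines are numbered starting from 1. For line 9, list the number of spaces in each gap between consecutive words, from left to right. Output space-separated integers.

Line 1: ['to', 'cold', 'dust'] (min_width=12, slack=0)
Line 2: ['they', 'system'] (min_width=11, slack=1)
Line 3: ['calendar'] (min_width=8, slack=4)
Line 4: ['milk', 'sweet'] (min_width=10, slack=2)
Line 5: ['dinosaur'] (min_width=8, slack=4)
Line 6: ['journey', 'so'] (min_width=10, slack=2)
Line 7: ['do', 'violin'] (min_width=9, slack=3)
Line 8: ['six', 'stop'] (min_width=8, slack=4)
Line 9: ['with', 'blue'] (min_width=9, slack=3)
Line 10: ['string'] (min_width=6, slack=6)
Line 11: ['bedroom'] (min_width=7, slack=5)
Line 12: ['vector', 'draw'] (min_width=11, slack=1)
Line 13: ['paper', 'plate'] (min_width=11, slack=1)
Line 14: ['morning'] (min_width=7, slack=5)

Answer: 4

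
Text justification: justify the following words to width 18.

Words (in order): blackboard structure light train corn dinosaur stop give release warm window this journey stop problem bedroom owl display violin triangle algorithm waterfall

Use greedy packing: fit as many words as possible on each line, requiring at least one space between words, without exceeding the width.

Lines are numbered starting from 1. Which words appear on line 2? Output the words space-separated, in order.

Answer: structure light

Derivation:
Line 1: ['blackboard'] (min_width=10, slack=8)
Line 2: ['structure', 'light'] (min_width=15, slack=3)
Line 3: ['train', 'corn'] (min_width=10, slack=8)
Line 4: ['dinosaur', 'stop', 'give'] (min_width=18, slack=0)
Line 5: ['release', 'warm'] (min_width=12, slack=6)
Line 6: ['window', 'this'] (min_width=11, slack=7)
Line 7: ['journey', 'stop'] (min_width=12, slack=6)
Line 8: ['problem', 'bedroom'] (min_width=15, slack=3)
Line 9: ['owl', 'display', 'violin'] (min_width=18, slack=0)
Line 10: ['triangle', 'algorithm'] (min_width=18, slack=0)
Line 11: ['waterfall'] (min_width=9, slack=9)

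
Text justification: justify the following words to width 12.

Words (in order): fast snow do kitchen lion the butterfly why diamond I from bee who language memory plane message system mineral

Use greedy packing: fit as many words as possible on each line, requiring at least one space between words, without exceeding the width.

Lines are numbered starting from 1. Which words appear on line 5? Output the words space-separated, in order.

Line 1: ['fast', 'snow', 'do'] (min_width=12, slack=0)
Line 2: ['kitchen', 'lion'] (min_width=12, slack=0)
Line 3: ['the'] (min_width=3, slack=9)
Line 4: ['butterfly'] (min_width=9, slack=3)
Line 5: ['why', 'diamond'] (min_width=11, slack=1)
Line 6: ['I', 'from', 'bee'] (min_width=10, slack=2)
Line 7: ['who', 'language'] (min_width=12, slack=0)
Line 8: ['memory', 'plane'] (min_width=12, slack=0)
Line 9: ['message'] (min_width=7, slack=5)
Line 10: ['system'] (min_width=6, slack=6)
Line 11: ['mineral'] (min_width=7, slack=5)

Answer: why diamond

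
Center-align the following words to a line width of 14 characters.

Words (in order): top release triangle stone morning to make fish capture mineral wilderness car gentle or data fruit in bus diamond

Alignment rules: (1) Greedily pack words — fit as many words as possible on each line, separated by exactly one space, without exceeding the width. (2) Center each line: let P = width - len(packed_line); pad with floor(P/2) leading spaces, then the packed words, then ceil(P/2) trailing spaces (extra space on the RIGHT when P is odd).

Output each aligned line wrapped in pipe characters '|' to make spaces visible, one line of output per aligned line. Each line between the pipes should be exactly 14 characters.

Line 1: ['top', 'release'] (min_width=11, slack=3)
Line 2: ['triangle', 'stone'] (min_width=14, slack=0)
Line 3: ['morning', 'to'] (min_width=10, slack=4)
Line 4: ['make', 'fish'] (min_width=9, slack=5)
Line 5: ['capture'] (min_width=7, slack=7)
Line 6: ['mineral'] (min_width=7, slack=7)
Line 7: ['wilderness', 'car'] (min_width=14, slack=0)
Line 8: ['gentle', 'or', 'data'] (min_width=14, slack=0)
Line 9: ['fruit', 'in', 'bus'] (min_width=12, slack=2)
Line 10: ['diamond'] (min_width=7, slack=7)

Answer: | top release  |
|triangle stone|
|  morning to  |
|  make fish   |
|   capture    |
|   mineral    |
|wilderness car|
|gentle or data|
| fruit in bus |
|   diamond    |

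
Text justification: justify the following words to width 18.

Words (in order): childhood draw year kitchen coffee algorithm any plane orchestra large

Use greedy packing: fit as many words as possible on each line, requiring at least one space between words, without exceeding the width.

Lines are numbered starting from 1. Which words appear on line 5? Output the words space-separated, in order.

Line 1: ['childhood', 'draw'] (min_width=14, slack=4)
Line 2: ['year', 'kitchen'] (min_width=12, slack=6)
Line 3: ['coffee', 'algorithm'] (min_width=16, slack=2)
Line 4: ['any', 'plane'] (min_width=9, slack=9)
Line 5: ['orchestra', 'large'] (min_width=15, slack=3)

Answer: orchestra large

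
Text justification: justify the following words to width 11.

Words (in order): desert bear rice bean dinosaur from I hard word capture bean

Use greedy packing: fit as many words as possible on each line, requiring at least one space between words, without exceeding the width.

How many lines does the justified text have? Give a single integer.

Answer: 7

Derivation:
Line 1: ['desert', 'bear'] (min_width=11, slack=0)
Line 2: ['rice', 'bean'] (min_width=9, slack=2)
Line 3: ['dinosaur'] (min_width=8, slack=3)
Line 4: ['from', 'I', 'hard'] (min_width=11, slack=0)
Line 5: ['word'] (min_width=4, slack=7)
Line 6: ['capture'] (min_width=7, slack=4)
Line 7: ['bean'] (min_width=4, slack=7)
Total lines: 7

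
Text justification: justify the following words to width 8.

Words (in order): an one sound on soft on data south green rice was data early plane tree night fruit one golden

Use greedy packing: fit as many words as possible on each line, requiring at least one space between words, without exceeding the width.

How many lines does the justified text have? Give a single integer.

Line 1: ['an', 'one'] (min_width=6, slack=2)
Line 2: ['sound', 'on'] (min_width=8, slack=0)
Line 3: ['soft', 'on'] (min_width=7, slack=1)
Line 4: ['data'] (min_width=4, slack=4)
Line 5: ['south'] (min_width=5, slack=3)
Line 6: ['green'] (min_width=5, slack=3)
Line 7: ['rice', 'was'] (min_width=8, slack=0)
Line 8: ['data'] (min_width=4, slack=4)
Line 9: ['early'] (min_width=5, slack=3)
Line 10: ['plane'] (min_width=5, slack=3)
Line 11: ['tree'] (min_width=4, slack=4)
Line 12: ['night'] (min_width=5, slack=3)
Line 13: ['fruit'] (min_width=5, slack=3)
Line 14: ['one'] (min_width=3, slack=5)
Line 15: ['golden'] (min_width=6, slack=2)
Total lines: 15

Answer: 15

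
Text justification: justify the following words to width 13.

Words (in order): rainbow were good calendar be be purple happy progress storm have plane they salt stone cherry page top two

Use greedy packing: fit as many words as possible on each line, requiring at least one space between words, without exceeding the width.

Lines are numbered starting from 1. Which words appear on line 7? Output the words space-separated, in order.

Answer: plane they

Derivation:
Line 1: ['rainbow', 'were'] (min_width=12, slack=1)
Line 2: ['good', 'calendar'] (min_width=13, slack=0)
Line 3: ['be', 'be', 'purple'] (min_width=12, slack=1)
Line 4: ['happy'] (min_width=5, slack=8)
Line 5: ['progress'] (min_width=8, slack=5)
Line 6: ['storm', 'have'] (min_width=10, slack=3)
Line 7: ['plane', 'they'] (min_width=10, slack=3)
Line 8: ['salt', 'stone'] (min_width=10, slack=3)
Line 9: ['cherry', 'page'] (min_width=11, slack=2)
Line 10: ['top', 'two'] (min_width=7, slack=6)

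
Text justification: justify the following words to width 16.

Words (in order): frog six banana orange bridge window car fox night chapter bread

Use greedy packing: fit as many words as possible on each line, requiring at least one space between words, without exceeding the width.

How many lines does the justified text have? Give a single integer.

Answer: 5

Derivation:
Line 1: ['frog', 'six', 'banana'] (min_width=15, slack=1)
Line 2: ['orange', 'bridge'] (min_width=13, slack=3)
Line 3: ['window', 'car', 'fox'] (min_width=14, slack=2)
Line 4: ['night', 'chapter'] (min_width=13, slack=3)
Line 5: ['bread'] (min_width=5, slack=11)
Total lines: 5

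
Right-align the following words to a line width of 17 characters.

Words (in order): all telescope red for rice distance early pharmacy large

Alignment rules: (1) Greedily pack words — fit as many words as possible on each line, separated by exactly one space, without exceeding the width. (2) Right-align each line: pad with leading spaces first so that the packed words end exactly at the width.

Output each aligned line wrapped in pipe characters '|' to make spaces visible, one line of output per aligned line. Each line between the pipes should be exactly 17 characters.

Answer: |all telescope red|
|for rice distance|
|   early pharmacy|
|            large|

Derivation:
Line 1: ['all', 'telescope', 'red'] (min_width=17, slack=0)
Line 2: ['for', 'rice', 'distance'] (min_width=17, slack=0)
Line 3: ['early', 'pharmacy'] (min_width=14, slack=3)
Line 4: ['large'] (min_width=5, slack=12)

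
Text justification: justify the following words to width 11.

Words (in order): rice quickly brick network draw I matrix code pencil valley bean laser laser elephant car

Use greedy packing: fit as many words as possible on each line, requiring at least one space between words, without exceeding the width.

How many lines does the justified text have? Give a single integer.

Answer: 11

Derivation:
Line 1: ['rice'] (min_width=4, slack=7)
Line 2: ['quickly'] (min_width=7, slack=4)
Line 3: ['brick'] (min_width=5, slack=6)
Line 4: ['network'] (min_width=7, slack=4)
Line 5: ['draw', 'I'] (min_width=6, slack=5)
Line 6: ['matrix', 'code'] (min_width=11, slack=0)
Line 7: ['pencil'] (min_width=6, slack=5)
Line 8: ['valley', 'bean'] (min_width=11, slack=0)
Line 9: ['laser', 'laser'] (min_width=11, slack=0)
Line 10: ['elephant'] (min_width=8, slack=3)
Line 11: ['car'] (min_width=3, slack=8)
Total lines: 11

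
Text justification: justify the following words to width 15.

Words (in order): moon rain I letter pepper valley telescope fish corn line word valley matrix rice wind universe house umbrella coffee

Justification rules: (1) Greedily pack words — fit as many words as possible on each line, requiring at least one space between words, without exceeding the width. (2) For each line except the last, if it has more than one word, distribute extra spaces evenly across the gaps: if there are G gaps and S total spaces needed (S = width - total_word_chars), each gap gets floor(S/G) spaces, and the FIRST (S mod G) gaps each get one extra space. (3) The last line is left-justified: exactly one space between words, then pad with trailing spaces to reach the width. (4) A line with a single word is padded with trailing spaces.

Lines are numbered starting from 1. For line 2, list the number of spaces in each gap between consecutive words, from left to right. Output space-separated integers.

Answer: 3

Derivation:
Line 1: ['moon', 'rain', 'I'] (min_width=11, slack=4)
Line 2: ['letter', 'pepper'] (min_width=13, slack=2)
Line 3: ['valley'] (min_width=6, slack=9)
Line 4: ['telescope', 'fish'] (min_width=14, slack=1)
Line 5: ['corn', 'line', 'word'] (min_width=14, slack=1)
Line 6: ['valley', 'matrix'] (min_width=13, slack=2)
Line 7: ['rice', 'wind'] (min_width=9, slack=6)
Line 8: ['universe', 'house'] (min_width=14, slack=1)
Line 9: ['umbrella', 'coffee'] (min_width=15, slack=0)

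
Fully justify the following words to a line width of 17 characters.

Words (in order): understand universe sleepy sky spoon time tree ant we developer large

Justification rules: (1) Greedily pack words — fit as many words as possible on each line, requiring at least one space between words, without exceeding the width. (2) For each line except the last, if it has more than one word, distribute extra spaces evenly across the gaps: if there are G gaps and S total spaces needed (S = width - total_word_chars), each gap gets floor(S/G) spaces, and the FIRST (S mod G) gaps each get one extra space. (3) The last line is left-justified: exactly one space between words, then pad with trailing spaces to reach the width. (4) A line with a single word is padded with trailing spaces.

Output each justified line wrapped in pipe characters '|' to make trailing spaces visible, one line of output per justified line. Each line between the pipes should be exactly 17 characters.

Line 1: ['understand'] (min_width=10, slack=7)
Line 2: ['universe', 'sleepy'] (min_width=15, slack=2)
Line 3: ['sky', 'spoon', 'time'] (min_width=14, slack=3)
Line 4: ['tree', 'ant', 'we'] (min_width=11, slack=6)
Line 5: ['developer', 'large'] (min_width=15, slack=2)

Answer: |understand       |
|universe   sleepy|
|sky   spoon  time|
|tree    ant    we|
|developer large  |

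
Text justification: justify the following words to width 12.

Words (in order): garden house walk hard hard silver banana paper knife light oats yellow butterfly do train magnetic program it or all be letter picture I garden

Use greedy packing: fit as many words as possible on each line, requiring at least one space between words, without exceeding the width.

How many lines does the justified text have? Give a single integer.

Line 1: ['garden', 'house'] (min_width=12, slack=0)
Line 2: ['walk', 'hard'] (min_width=9, slack=3)
Line 3: ['hard', 'silver'] (min_width=11, slack=1)
Line 4: ['banana', 'paper'] (min_width=12, slack=0)
Line 5: ['knife', 'light'] (min_width=11, slack=1)
Line 6: ['oats', 'yellow'] (min_width=11, slack=1)
Line 7: ['butterfly', 'do'] (min_width=12, slack=0)
Line 8: ['train'] (min_width=5, slack=7)
Line 9: ['magnetic'] (min_width=8, slack=4)
Line 10: ['program', 'it'] (min_width=10, slack=2)
Line 11: ['or', 'all', 'be'] (min_width=9, slack=3)
Line 12: ['letter'] (min_width=6, slack=6)
Line 13: ['picture', 'I'] (min_width=9, slack=3)
Line 14: ['garden'] (min_width=6, slack=6)
Total lines: 14

Answer: 14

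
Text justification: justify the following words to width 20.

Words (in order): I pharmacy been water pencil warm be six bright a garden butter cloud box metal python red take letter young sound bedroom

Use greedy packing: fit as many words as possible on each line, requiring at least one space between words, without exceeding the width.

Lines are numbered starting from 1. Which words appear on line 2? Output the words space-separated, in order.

Line 1: ['I', 'pharmacy', 'been'] (min_width=15, slack=5)
Line 2: ['water', 'pencil', 'warm', 'be'] (min_width=20, slack=0)
Line 3: ['six', 'bright', 'a', 'garden'] (min_width=19, slack=1)
Line 4: ['butter', 'cloud', 'box'] (min_width=16, slack=4)
Line 5: ['metal', 'python', 'red'] (min_width=16, slack=4)
Line 6: ['take', 'letter', 'young'] (min_width=17, slack=3)
Line 7: ['sound', 'bedroom'] (min_width=13, slack=7)

Answer: water pencil warm be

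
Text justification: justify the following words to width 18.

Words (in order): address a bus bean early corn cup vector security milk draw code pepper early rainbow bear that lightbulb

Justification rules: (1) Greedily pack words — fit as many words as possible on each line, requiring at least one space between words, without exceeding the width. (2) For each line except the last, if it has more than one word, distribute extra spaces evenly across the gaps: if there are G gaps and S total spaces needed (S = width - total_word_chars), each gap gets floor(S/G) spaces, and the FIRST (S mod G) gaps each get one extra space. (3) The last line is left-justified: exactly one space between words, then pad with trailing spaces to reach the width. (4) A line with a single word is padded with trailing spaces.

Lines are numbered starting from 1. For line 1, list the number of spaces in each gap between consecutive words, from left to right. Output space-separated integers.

Answer: 1 1 1

Derivation:
Line 1: ['address', 'a', 'bus', 'bean'] (min_width=18, slack=0)
Line 2: ['early', 'corn', 'cup'] (min_width=14, slack=4)
Line 3: ['vector', 'security'] (min_width=15, slack=3)
Line 4: ['milk', 'draw', 'code'] (min_width=14, slack=4)
Line 5: ['pepper', 'early'] (min_width=12, slack=6)
Line 6: ['rainbow', 'bear', 'that'] (min_width=17, slack=1)
Line 7: ['lightbulb'] (min_width=9, slack=9)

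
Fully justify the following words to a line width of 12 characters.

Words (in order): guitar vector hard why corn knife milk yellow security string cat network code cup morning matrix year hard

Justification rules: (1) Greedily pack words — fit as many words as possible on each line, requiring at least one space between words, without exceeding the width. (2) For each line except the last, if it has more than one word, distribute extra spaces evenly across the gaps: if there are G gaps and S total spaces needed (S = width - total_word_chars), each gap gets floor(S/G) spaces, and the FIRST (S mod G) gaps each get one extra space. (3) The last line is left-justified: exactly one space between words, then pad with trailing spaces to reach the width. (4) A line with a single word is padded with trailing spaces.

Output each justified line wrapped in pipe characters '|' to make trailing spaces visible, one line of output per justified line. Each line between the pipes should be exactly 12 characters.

Line 1: ['guitar'] (min_width=6, slack=6)
Line 2: ['vector', 'hard'] (min_width=11, slack=1)
Line 3: ['why', 'corn'] (min_width=8, slack=4)
Line 4: ['knife', 'milk'] (min_width=10, slack=2)
Line 5: ['yellow'] (min_width=6, slack=6)
Line 6: ['security'] (min_width=8, slack=4)
Line 7: ['string', 'cat'] (min_width=10, slack=2)
Line 8: ['network', 'code'] (min_width=12, slack=0)
Line 9: ['cup', 'morning'] (min_width=11, slack=1)
Line 10: ['matrix', 'year'] (min_width=11, slack=1)
Line 11: ['hard'] (min_width=4, slack=8)

Answer: |guitar      |
|vector  hard|
|why     corn|
|knife   milk|
|yellow      |
|security    |
|string   cat|
|network code|
|cup  morning|
|matrix  year|
|hard        |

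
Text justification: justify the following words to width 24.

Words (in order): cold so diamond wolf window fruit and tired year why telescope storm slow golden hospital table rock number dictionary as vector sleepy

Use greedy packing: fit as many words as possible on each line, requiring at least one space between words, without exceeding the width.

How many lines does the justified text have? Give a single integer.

Line 1: ['cold', 'so', 'diamond', 'wolf'] (min_width=20, slack=4)
Line 2: ['window', 'fruit', 'and', 'tired'] (min_width=22, slack=2)
Line 3: ['year', 'why', 'telescope', 'storm'] (min_width=24, slack=0)
Line 4: ['slow', 'golden', 'hospital'] (min_width=20, slack=4)
Line 5: ['table', 'rock', 'number'] (min_width=17, slack=7)
Line 6: ['dictionary', 'as', 'vector'] (min_width=20, slack=4)
Line 7: ['sleepy'] (min_width=6, slack=18)
Total lines: 7

Answer: 7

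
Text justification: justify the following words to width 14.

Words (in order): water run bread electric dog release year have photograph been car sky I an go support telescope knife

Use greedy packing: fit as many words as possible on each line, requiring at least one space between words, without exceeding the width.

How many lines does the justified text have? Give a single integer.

Line 1: ['water', 'run'] (min_width=9, slack=5)
Line 2: ['bread', 'electric'] (min_width=14, slack=0)
Line 3: ['dog', 'release'] (min_width=11, slack=3)
Line 4: ['year', 'have'] (min_width=9, slack=5)
Line 5: ['photograph'] (min_width=10, slack=4)
Line 6: ['been', 'car', 'sky', 'I'] (min_width=14, slack=0)
Line 7: ['an', 'go', 'support'] (min_width=13, slack=1)
Line 8: ['telescope'] (min_width=9, slack=5)
Line 9: ['knife'] (min_width=5, slack=9)
Total lines: 9

Answer: 9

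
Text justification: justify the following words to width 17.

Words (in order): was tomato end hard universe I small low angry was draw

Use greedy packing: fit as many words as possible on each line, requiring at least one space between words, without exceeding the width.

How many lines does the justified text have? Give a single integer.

Answer: 4

Derivation:
Line 1: ['was', 'tomato', 'end'] (min_width=14, slack=3)
Line 2: ['hard', 'universe', 'I'] (min_width=15, slack=2)
Line 3: ['small', 'low', 'angry'] (min_width=15, slack=2)
Line 4: ['was', 'draw'] (min_width=8, slack=9)
Total lines: 4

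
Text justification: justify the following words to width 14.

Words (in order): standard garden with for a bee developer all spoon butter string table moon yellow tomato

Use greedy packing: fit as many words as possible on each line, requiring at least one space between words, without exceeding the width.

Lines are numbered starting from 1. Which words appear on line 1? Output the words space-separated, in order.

Line 1: ['standard'] (min_width=8, slack=6)
Line 2: ['garden', 'with'] (min_width=11, slack=3)
Line 3: ['for', 'a', 'bee'] (min_width=9, slack=5)
Line 4: ['developer', 'all'] (min_width=13, slack=1)
Line 5: ['spoon', 'butter'] (min_width=12, slack=2)
Line 6: ['string', 'table'] (min_width=12, slack=2)
Line 7: ['moon', 'yellow'] (min_width=11, slack=3)
Line 8: ['tomato'] (min_width=6, slack=8)

Answer: standard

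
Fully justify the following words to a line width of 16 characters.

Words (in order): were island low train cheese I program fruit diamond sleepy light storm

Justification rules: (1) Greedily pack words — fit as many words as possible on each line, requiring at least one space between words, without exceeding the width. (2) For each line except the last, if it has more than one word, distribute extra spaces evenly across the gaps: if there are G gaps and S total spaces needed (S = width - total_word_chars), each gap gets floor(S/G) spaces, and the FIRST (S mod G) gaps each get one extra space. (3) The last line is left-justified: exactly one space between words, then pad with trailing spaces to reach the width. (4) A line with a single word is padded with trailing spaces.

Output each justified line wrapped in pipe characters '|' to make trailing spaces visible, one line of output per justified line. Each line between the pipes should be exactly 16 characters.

Answer: |were  island low|
|train  cheese  I|
|program    fruit|
|diamond   sleepy|
|light storm     |

Derivation:
Line 1: ['were', 'island', 'low'] (min_width=15, slack=1)
Line 2: ['train', 'cheese', 'I'] (min_width=14, slack=2)
Line 3: ['program', 'fruit'] (min_width=13, slack=3)
Line 4: ['diamond', 'sleepy'] (min_width=14, slack=2)
Line 5: ['light', 'storm'] (min_width=11, slack=5)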